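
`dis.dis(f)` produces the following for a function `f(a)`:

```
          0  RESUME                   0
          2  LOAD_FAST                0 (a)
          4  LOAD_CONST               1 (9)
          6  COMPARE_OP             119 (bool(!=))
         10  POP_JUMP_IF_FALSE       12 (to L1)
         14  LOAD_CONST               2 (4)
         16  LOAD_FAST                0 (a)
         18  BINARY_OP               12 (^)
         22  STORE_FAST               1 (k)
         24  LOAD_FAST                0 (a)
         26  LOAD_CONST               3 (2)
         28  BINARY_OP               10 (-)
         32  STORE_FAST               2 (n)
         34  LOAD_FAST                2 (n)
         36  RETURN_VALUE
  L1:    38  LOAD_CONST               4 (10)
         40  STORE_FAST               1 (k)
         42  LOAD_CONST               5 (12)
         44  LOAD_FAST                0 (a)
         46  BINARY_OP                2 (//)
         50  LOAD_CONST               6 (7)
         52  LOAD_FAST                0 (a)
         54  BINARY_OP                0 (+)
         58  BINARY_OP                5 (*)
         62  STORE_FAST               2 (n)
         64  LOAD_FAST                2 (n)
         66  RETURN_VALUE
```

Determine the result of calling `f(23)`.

21

LOAD_FAST a → push 23. Stack: [23]
LOAD_CONST → push 9. Stack: [23, 9]
COMPARE_OP bool(!=) → 23 vs 9 = True. Stack: [True]
POP_JUMP_IF_FALSE → pop True; no jump. Stack: []
LOAD_CONST → push 4. Stack: [4]
LOAD_FAST a → push 23. Stack: [4, 23]
BINARY_OP ^ → 4 ^ 23 = 19. Stack: [19]
STORE_FAST k → k=19. Stack: []
LOAD_FAST a → push 23. Stack: [23]
LOAD_CONST → push 2. Stack: [23, 2]
BINARY_OP - → 23 - 2 = 21. Stack: [21]
STORE_FAST n → n=21. Stack: []
LOAD_FAST n → push 21. Stack: [21]
RETURN_VALUE → return 21.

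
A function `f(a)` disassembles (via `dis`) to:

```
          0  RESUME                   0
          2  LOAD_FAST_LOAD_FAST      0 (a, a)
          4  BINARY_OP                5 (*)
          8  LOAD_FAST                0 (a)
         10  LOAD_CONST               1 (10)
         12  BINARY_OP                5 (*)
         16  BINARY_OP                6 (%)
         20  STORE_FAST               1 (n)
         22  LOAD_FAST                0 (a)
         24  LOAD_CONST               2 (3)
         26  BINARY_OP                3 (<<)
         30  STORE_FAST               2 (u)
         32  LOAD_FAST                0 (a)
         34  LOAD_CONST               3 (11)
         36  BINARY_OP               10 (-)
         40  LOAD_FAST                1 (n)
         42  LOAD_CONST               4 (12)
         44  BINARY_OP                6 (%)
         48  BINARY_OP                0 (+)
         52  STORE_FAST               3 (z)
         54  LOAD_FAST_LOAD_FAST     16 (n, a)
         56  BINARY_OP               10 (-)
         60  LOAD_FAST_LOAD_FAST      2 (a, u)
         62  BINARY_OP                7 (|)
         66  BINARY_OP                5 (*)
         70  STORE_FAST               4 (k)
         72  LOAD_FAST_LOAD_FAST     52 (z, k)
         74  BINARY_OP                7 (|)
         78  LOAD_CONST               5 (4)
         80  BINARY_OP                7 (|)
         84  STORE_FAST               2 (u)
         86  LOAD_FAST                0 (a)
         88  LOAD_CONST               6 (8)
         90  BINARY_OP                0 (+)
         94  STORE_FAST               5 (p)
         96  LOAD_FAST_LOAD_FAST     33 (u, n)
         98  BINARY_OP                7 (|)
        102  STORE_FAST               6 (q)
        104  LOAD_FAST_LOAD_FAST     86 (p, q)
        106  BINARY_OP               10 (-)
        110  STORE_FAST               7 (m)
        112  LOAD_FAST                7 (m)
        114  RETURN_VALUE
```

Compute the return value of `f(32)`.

-9269

LOAD_FAST_LOAD_FAST a,a → push 32,32. Stack: [32, 32]
BINARY_OP * → 32 * 32 = 1024. Stack: [1024]
LOAD_FAST a → push 32. Stack: [1024, 32]
LOAD_CONST → push 10. Stack: [1024, 32, 10]
BINARY_OP * → 32 * 10 = 320. Stack: [1024, 320]
BINARY_OP % → 1024 % 320 = 64. Stack: [64]
STORE_FAST n → n=64. Stack: []
LOAD_FAST a → push 32. Stack: [32]
LOAD_CONST → push 3. Stack: [32, 3]
BINARY_OP << → 32 << 3 = 256. Stack: [256]
STORE_FAST u → u=256. Stack: []
LOAD_FAST a → push 32. Stack: [32]
LOAD_CONST → push 11. Stack: [32, 11]
BINARY_OP - → 32 - 11 = 21. Stack: [21]
LOAD_FAST n → push 64. Stack: [21, 64]
LOAD_CONST → push 12. Stack: [21, 64, 12]
BINARY_OP % → 64 % 12 = 4. Stack: [21, 4]
BINARY_OP + → 21 + 4 = 25. Stack: [25]
STORE_FAST z → z=25. Stack: []
LOAD_FAST_LOAD_FAST n,a → push 64,32. Stack: [64, 32]
BINARY_OP - → 64 - 32 = 32. Stack: [32]
LOAD_FAST_LOAD_FAST a,u → push 32,256. Stack: [32, 32, 256]
BINARY_OP | → 32 | 256 = 288. Stack: [32, 288]
BINARY_OP * → 32 * 288 = 9216. Stack: [9216]
STORE_FAST k → k=9216. Stack: []
LOAD_FAST_LOAD_FAST z,k → push 25,9216. Stack: [25, 9216]
BINARY_OP | → 25 | 9216 = 9241. Stack: [9241]
LOAD_CONST → push 4. Stack: [9241, 4]
BINARY_OP | → 9241 | 4 = 9245. Stack: [9245]
STORE_FAST u → u=9245. Stack: []
LOAD_FAST a → push 32. Stack: [32]
LOAD_CONST → push 8. Stack: [32, 8]
BINARY_OP + → 32 + 8 = 40. Stack: [40]
STORE_FAST p → p=40. Stack: []
LOAD_FAST_LOAD_FAST u,n → push 9245,64. Stack: [9245, 64]
BINARY_OP | → 9245 | 64 = 9309. Stack: [9309]
STORE_FAST q → q=9309. Stack: []
LOAD_FAST_LOAD_FAST p,q → push 40,9309. Stack: [40, 9309]
BINARY_OP - → 40 - 9309 = -9269. Stack: [-9269]
STORE_FAST m → m=-9269. Stack: []
LOAD_FAST m → push -9269. Stack: [-9269]
RETURN_VALUE → return -9269.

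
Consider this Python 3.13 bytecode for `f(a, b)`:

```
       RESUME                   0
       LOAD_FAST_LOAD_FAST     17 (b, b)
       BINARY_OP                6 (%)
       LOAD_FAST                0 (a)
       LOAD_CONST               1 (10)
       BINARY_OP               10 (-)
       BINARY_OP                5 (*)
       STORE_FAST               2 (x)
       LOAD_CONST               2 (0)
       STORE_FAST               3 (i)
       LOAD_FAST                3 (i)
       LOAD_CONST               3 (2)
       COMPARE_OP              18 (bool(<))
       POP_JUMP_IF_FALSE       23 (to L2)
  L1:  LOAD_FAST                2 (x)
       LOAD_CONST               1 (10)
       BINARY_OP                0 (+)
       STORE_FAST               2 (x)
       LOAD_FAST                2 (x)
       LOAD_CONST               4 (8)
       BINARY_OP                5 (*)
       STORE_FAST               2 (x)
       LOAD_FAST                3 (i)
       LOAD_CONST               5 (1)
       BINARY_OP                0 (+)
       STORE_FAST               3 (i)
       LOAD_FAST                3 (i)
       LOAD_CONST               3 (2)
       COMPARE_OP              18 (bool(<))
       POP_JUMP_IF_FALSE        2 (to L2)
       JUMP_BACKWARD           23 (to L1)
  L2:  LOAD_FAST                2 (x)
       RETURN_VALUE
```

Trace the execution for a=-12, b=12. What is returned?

LOAD_FAST_LOAD_FAST b,b → push 12,12. Stack: [12, 12]
BINARY_OP % → 12 % 12 = 0. Stack: [0]
LOAD_FAST a → push -12. Stack: [0, -12]
LOAD_CONST → push 10. Stack: [0, -12, 10]
BINARY_OP - → -12 - 10 = -22. Stack: [0, -22]
BINARY_OP * → 0 * -22 = 0. Stack: [0]
STORE_FAST x → x=0. Stack: []
LOAD_CONST → push 0. Stack: [0]
STORE_FAST i → i=0. Stack: []
LOAD_FAST i → push 0. Stack: [0]
LOAD_CONST → push 2. Stack: [0, 2]
COMPARE_OP bool(<) → 0 vs 2 = True. Stack: [True]
POP_JUMP_IF_FALSE → pop True; no jump. Stack: []
LOAD_FAST x → push 0. Stack: [0]
LOAD_CONST → push 10. Stack: [0, 10]
BINARY_OP + → 0 + 10 = 10. Stack: [10]
STORE_FAST x → x=10. Stack: []
LOAD_FAST x → push 10. Stack: [10]
LOAD_CONST → push 8. Stack: [10, 8]
BINARY_OP * → 10 * 8 = 80. Stack: [80]
STORE_FAST x → x=80. Stack: []
LOAD_FAST i → push 0. Stack: [0]
LOAD_CONST → push 1. Stack: [0, 1]
BINARY_OP + → 0 + 1 = 1. Stack: [1]
STORE_FAST i → i=1. Stack: []
LOAD_FAST i → push 1. Stack: [1]
LOAD_CONST → push 2. Stack: [1, 2]
COMPARE_OP bool(<) → 1 vs 2 = True. Stack: [True]
POP_JUMP_IF_FALSE → pop True; no jump. Stack: []
LOAD_FAST x → push 80. Stack: [80]
LOAD_CONST → push 10. Stack: [80, 10]
BINARY_OP + → 80 + 10 = 90. Stack: [90]
STORE_FAST x → x=90. Stack: []
LOAD_FAST x → push 90. Stack: [90]
LOAD_CONST → push 8. Stack: [90, 8]
BINARY_OP * → 90 * 8 = 720. Stack: [720]
STORE_FAST x → x=720. Stack: []
LOAD_FAST i → push 1. Stack: [1]
LOAD_CONST → push 1. Stack: [1, 1]
BINARY_OP + → 1 + 1 = 2. Stack: [2]
STORE_FAST i → i=2. Stack: []
LOAD_FAST i → push 2. Stack: [2]
LOAD_CONST → push 2. Stack: [2, 2]
COMPARE_OP bool(<) → 2 vs 2 = False. Stack: [False]
POP_JUMP_IF_FALSE → pop False; jump. Stack: []
LOAD_FAST x → push 720. Stack: [720]
RETURN_VALUE → return 720.

720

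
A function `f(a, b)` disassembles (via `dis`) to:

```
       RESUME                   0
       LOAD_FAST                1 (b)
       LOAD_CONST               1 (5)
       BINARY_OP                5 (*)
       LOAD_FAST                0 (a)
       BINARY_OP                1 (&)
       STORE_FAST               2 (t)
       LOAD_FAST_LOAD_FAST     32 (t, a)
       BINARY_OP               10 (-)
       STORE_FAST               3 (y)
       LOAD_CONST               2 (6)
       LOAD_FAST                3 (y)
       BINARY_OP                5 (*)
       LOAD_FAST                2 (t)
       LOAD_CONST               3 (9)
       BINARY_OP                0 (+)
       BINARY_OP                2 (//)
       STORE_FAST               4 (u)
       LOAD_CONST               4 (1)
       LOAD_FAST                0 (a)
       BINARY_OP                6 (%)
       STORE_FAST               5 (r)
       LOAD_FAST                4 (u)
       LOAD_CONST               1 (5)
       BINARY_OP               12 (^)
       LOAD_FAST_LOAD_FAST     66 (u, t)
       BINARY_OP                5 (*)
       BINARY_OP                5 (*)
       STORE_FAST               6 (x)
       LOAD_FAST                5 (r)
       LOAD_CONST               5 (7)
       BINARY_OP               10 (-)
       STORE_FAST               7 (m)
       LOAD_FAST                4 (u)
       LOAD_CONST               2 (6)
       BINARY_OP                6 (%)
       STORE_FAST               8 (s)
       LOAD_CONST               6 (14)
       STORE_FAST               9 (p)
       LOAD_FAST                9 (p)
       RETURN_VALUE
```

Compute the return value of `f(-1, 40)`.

14

LOAD_FAST b → push 40. Stack: [40]
LOAD_CONST → push 5. Stack: [40, 5]
BINARY_OP * → 40 * 5 = 200. Stack: [200]
LOAD_FAST a → push -1. Stack: [200, -1]
BINARY_OP & → 200 & -1 = 200. Stack: [200]
STORE_FAST t → t=200. Stack: []
LOAD_FAST_LOAD_FAST t,a → push 200,-1. Stack: [200, -1]
BINARY_OP - → 200 - -1 = 201. Stack: [201]
STORE_FAST y → y=201. Stack: []
LOAD_CONST → push 6. Stack: [6]
LOAD_FAST y → push 201. Stack: [6, 201]
BINARY_OP * → 6 * 201 = 1206. Stack: [1206]
LOAD_FAST t → push 200. Stack: [1206, 200]
LOAD_CONST → push 9. Stack: [1206, 200, 9]
BINARY_OP + → 200 + 9 = 209. Stack: [1206, 209]
BINARY_OP // → 1206 // 209 = 5. Stack: [5]
STORE_FAST u → u=5. Stack: []
LOAD_CONST → push 1. Stack: [1]
LOAD_FAST a → push -1. Stack: [1, -1]
BINARY_OP % → 1 % -1 = 0. Stack: [0]
STORE_FAST r → r=0. Stack: []
LOAD_FAST u → push 5. Stack: [5]
LOAD_CONST → push 5. Stack: [5, 5]
BINARY_OP ^ → 5 ^ 5 = 0. Stack: [0]
LOAD_FAST_LOAD_FAST u,t → push 5,200. Stack: [0, 5, 200]
BINARY_OP * → 5 * 200 = 1000. Stack: [0, 1000]
BINARY_OP * → 0 * 1000 = 0. Stack: [0]
STORE_FAST x → x=0. Stack: []
LOAD_FAST r → push 0. Stack: [0]
LOAD_CONST → push 7. Stack: [0, 7]
BINARY_OP - → 0 - 7 = -7. Stack: [-7]
STORE_FAST m → m=-7. Stack: []
LOAD_FAST u → push 5. Stack: [5]
LOAD_CONST → push 6. Stack: [5, 6]
BINARY_OP % → 5 % 6 = 5. Stack: [5]
STORE_FAST s → s=5. Stack: []
LOAD_CONST → push 14. Stack: [14]
STORE_FAST p → p=14. Stack: []
LOAD_FAST p → push 14. Stack: [14]
RETURN_VALUE → return 14.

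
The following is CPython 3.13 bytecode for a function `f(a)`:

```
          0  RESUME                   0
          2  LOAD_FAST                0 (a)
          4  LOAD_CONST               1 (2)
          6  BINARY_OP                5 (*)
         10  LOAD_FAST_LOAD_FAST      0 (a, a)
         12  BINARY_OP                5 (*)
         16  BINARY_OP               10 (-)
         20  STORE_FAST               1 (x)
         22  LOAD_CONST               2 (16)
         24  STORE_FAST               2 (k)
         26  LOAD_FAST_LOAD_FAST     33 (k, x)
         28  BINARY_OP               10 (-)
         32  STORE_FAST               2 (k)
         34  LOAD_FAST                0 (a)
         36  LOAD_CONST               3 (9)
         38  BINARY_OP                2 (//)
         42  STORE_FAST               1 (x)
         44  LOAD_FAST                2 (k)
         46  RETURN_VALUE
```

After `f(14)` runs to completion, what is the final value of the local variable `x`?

1

LOAD_FAST a → push 14. Stack: [14]
LOAD_CONST → push 2. Stack: [14, 2]
BINARY_OP * → 14 * 2 = 28. Stack: [28]
LOAD_FAST_LOAD_FAST a,a → push 14,14. Stack: [28, 14, 14]
BINARY_OP * → 14 * 14 = 196. Stack: [28, 196]
BINARY_OP - → 28 - 196 = -168. Stack: [-168]
STORE_FAST x → x=-168. Stack: []
LOAD_CONST → push 16. Stack: [16]
STORE_FAST k → k=16. Stack: []
LOAD_FAST_LOAD_FAST k,x → push 16,-168. Stack: [16, -168]
BINARY_OP - → 16 - -168 = 184. Stack: [184]
STORE_FAST k → k=184. Stack: []
LOAD_FAST a → push 14. Stack: [14]
LOAD_CONST → push 9. Stack: [14, 9]
BINARY_OP // → 14 // 9 = 1. Stack: [1]
STORE_FAST x → x=1. Stack: []
LOAD_FAST k → push 184. Stack: [184]
RETURN_VALUE → return 184.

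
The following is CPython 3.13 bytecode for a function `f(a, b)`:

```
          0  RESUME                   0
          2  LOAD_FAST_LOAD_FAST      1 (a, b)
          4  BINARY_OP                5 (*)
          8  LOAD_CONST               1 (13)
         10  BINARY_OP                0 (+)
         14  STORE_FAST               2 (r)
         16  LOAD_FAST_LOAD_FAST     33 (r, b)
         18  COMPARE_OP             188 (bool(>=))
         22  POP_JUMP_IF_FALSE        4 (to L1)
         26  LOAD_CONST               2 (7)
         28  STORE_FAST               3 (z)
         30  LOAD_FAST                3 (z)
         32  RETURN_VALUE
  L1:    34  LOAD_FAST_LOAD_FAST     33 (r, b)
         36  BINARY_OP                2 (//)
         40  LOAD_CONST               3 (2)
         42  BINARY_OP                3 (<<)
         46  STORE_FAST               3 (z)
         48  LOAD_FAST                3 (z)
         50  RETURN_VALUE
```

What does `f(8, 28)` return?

LOAD_FAST_LOAD_FAST a,b → push 8,28. Stack: [8, 28]
BINARY_OP * → 8 * 28 = 224. Stack: [224]
LOAD_CONST → push 13. Stack: [224, 13]
BINARY_OP + → 224 + 13 = 237. Stack: [237]
STORE_FAST r → r=237. Stack: []
LOAD_FAST_LOAD_FAST r,b → push 237,28. Stack: [237, 28]
COMPARE_OP bool(>=) → 237 vs 28 = True. Stack: [True]
POP_JUMP_IF_FALSE → pop True; no jump. Stack: []
LOAD_CONST → push 7. Stack: [7]
STORE_FAST z → z=7. Stack: []
LOAD_FAST z → push 7. Stack: [7]
RETURN_VALUE → return 7.

7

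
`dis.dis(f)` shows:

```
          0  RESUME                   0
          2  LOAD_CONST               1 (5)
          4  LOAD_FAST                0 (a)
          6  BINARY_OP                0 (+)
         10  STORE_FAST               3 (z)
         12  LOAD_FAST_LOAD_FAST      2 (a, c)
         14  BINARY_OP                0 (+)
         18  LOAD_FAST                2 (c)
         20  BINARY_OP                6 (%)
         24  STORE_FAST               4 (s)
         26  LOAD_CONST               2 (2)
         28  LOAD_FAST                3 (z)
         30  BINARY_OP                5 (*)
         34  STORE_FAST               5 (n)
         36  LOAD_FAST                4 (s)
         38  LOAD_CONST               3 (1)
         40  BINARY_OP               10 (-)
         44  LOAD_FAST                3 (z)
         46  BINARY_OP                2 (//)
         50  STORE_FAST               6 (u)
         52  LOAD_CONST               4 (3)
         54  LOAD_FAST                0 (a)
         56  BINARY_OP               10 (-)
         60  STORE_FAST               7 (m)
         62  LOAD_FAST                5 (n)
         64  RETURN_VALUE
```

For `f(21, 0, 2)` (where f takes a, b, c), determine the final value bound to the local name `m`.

LOAD_CONST → push 5. Stack: [5]
LOAD_FAST a → push 21. Stack: [5, 21]
BINARY_OP + → 5 + 21 = 26. Stack: [26]
STORE_FAST z → z=26. Stack: []
LOAD_FAST_LOAD_FAST a,c → push 21,2. Stack: [21, 2]
BINARY_OP + → 21 + 2 = 23. Stack: [23]
LOAD_FAST c → push 2. Stack: [23, 2]
BINARY_OP % → 23 % 2 = 1. Stack: [1]
STORE_FAST s → s=1. Stack: []
LOAD_CONST → push 2. Stack: [2]
LOAD_FAST z → push 26. Stack: [2, 26]
BINARY_OP * → 2 * 26 = 52. Stack: [52]
STORE_FAST n → n=52. Stack: []
LOAD_FAST s → push 1. Stack: [1]
LOAD_CONST → push 1. Stack: [1, 1]
BINARY_OP - → 1 - 1 = 0. Stack: [0]
LOAD_FAST z → push 26. Stack: [0, 26]
BINARY_OP // → 0 // 26 = 0. Stack: [0]
STORE_FAST u → u=0. Stack: []
LOAD_CONST → push 3. Stack: [3]
LOAD_FAST a → push 21. Stack: [3, 21]
BINARY_OP - → 3 - 21 = -18. Stack: [-18]
STORE_FAST m → m=-18. Stack: []
LOAD_FAST n → push 52. Stack: [52]
RETURN_VALUE → return 52.

-18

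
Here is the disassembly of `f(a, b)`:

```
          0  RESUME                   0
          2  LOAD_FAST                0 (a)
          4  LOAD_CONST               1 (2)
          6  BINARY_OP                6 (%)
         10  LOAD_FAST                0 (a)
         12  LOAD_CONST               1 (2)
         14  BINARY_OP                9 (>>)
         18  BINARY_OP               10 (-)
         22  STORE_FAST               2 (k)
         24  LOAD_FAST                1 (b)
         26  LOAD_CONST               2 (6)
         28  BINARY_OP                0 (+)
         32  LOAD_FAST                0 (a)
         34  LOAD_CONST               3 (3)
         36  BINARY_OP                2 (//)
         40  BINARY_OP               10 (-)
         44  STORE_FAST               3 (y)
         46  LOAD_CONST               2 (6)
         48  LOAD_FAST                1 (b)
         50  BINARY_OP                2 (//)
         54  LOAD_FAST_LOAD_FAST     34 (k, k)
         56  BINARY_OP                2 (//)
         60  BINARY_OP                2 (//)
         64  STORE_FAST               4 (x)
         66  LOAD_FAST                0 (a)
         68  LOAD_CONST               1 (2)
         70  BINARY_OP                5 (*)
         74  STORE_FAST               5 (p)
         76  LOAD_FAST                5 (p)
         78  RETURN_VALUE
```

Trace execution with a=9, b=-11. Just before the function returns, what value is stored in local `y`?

-8

LOAD_FAST a → push 9. Stack: [9]
LOAD_CONST → push 2. Stack: [9, 2]
BINARY_OP % → 9 % 2 = 1. Stack: [1]
LOAD_FAST a → push 9. Stack: [1, 9]
LOAD_CONST → push 2. Stack: [1, 9, 2]
BINARY_OP >> → 9 >> 2 = 2. Stack: [1, 2]
BINARY_OP - → 1 - 2 = -1. Stack: [-1]
STORE_FAST k → k=-1. Stack: []
LOAD_FAST b → push -11. Stack: [-11]
LOAD_CONST → push 6. Stack: [-11, 6]
BINARY_OP + → -11 + 6 = -5. Stack: [-5]
LOAD_FAST a → push 9. Stack: [-5, 9]
LOAD_CONST → push 3. Stack: [-5, 9, 3]
BINARY_OP // → 9 // 3 = 3. Stack: [-5, 3]
BINARY_OP - → -5 - 3 = -8. Stack: [-8]
STORE_FAST y → y=-8. Stack: []
LOAD_CONST → push 6. Stack: [6]
LOAD_FAST b → push -11. Stack: [6, -11]
BINARY_OP // → 6 // -11 = -1. Stack: [-1]
LOAD_FAST_LOAD_FAST k,k → push -1,-1. Stack: [-1, -1, -1]
BINARY_OP // → -1 // -1 = 1. Stack: [-1, 1]
BINARY_OP // → -1 // 1 = -1. Stack: [-1]
STORE_FAST x → x=-1. Stack: []
LOAD_FAST a → push 9. Stack: [9]
LOAD_CONST → push 2. Stack: [9, 2]
BINARY_OP * → 9 * 2 = 18. Stack: [18]
STORE_FAST p → p=18. Stack: []
LOAD_FAST p → push 18. Stack: [18]
RETURN_VALUE → return 18.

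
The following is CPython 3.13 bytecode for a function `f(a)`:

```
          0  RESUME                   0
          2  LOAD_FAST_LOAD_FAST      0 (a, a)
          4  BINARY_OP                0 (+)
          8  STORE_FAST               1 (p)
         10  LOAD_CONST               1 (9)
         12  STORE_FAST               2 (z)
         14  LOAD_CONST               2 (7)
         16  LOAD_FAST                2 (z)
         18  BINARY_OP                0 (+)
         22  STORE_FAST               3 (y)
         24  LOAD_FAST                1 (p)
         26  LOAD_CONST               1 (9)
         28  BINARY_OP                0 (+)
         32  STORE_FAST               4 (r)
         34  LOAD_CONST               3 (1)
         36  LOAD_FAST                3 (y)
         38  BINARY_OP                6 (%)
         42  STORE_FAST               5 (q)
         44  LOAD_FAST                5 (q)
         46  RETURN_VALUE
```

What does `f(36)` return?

1

LOAD_FAST_LOAD_FAST a,a → push 36,36. Stack: [36, 36]
BINARY_OP + → 36 + 36 = 72. Stack: [72]
STORE_FAST p → p=72. Stack: []
LOAD_CONST → push 9. Stack: [9]
STORE_FAST z → z=9. Stack: []
LOAD_CONST → push 7. Stack: [7]
LOAD_FAST z → push 9. Stack: [7, 9]
BINARY_OP + → 7 + 9 = 16. Stack: [16]
STORE_FAST y → y=16. Stack: []
LOAD_FAST p → push 72. Stack: [72]
LOAD_CONST → push 9. Stack: [72, 9]
BINARY_OP + → 72 + 9 = 81. Stack: [81]
STORE_FAST r → r=81. Stack: []
LOAD_CONST → push 1. Stack: [1]
LOAD_FAST y → push 16. Stack: [1, 16]
BINARY_OP % → 1 % 16 = 1. Stack: [1]
STORE_FAST q → q=1. Stack: []
LOAD_FAST q → push 1. Stack: [1]
RETURN_VALUE → return 1.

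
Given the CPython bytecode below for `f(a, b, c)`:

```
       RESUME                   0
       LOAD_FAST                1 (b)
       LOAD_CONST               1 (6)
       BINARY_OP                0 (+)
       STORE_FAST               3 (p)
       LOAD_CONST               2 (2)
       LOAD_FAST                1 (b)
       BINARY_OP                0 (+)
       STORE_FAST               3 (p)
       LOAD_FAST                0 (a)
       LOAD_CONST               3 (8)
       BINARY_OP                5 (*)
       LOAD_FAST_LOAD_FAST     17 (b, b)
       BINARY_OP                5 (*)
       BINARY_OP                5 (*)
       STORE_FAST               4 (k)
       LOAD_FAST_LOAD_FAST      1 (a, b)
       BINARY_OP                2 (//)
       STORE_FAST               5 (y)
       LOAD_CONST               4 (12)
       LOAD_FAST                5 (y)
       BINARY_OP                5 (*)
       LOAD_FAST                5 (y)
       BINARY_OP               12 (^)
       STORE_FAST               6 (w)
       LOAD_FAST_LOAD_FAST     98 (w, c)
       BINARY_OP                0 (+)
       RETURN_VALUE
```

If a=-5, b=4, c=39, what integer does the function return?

LOAD_FAST b → push 4. Stack: [4]
LOAD_CONST → push 6. Stack: [4, 6]
BINARY_OP + → 4 + 6 = 10. Stack: [10]
STORE_FAST p → p=10. Stack: []
LOAD_CONST → push 2. Stack: [2]
LOAD_FAST b → push 4. Stack: [2, 4]
BINARY_OP + → 2 + 4 = 6. Stack: [6]
STORE_FAST p → p=6. Stack: []
LOAD_FAST a → push -5. Stack: [-5]
LOAD_CONST → push 8. Stack: [-5, 8]
BINARY_OP * → -5 * 8 = -40. Stack: [-40]
LOAD_FAST_LOAD_FAST b,b → push 4,4. Stack: [-40, 4, 4]
BINARY_OP * → 4 * 4 = 16. Stack: [-40, 16]
BINARY_OP * → -40 * 16 = -640. Stack: [-640]
STORE_FAST k → k=-640. Stack: []
LOAD_FAST_LOAD_FAST a,b → push -5,4. Stack: [-5, 4]
BINARY_OP // → -5 // 4 = -2. Stack: [-2]
STORE_FAST y → y=-2. Stack: []
LOAD_CONST → push 12. Stack: [12]
LOAD_FAST y → push -2. Stack: [12, -2]
BINARY_OP * → 12 * -2 = -24. Stack: [-24]
LOAD_FAST y → push -2. Stack: [-24, -2]
BINARY_OP ^ → -24 ^ -2 = 22. Stack: [22]
STORE_FAST w → w=22. Stack: []
LOAD_FAST_LOAD_FAST w,c → push 22,39. Stack: [22, 39]
BINARY_OP + → 22 + 39 = 61. Stack: [61]
RETURN_VALUE → return 61.

61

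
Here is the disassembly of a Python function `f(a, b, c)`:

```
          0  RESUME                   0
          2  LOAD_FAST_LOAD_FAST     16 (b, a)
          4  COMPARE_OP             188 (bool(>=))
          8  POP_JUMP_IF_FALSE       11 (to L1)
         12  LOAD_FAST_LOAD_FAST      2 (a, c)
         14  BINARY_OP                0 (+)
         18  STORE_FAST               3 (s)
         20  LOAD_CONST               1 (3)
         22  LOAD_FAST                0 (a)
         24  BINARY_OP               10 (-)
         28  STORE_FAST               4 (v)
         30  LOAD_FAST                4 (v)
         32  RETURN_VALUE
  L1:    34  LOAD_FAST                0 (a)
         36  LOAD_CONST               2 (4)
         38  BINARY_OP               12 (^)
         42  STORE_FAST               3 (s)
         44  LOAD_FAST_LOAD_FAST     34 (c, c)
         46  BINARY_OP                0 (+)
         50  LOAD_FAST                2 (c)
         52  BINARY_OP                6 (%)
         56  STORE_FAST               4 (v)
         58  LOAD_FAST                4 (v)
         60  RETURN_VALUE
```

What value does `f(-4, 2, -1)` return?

7

LOAD_FAST_LOAD_FAST b,a → push 2,-4. Stack: [2, -4]
COMPARE_OP bool(>=) → 2 vs -4 = True. Stack: [True]
POP_JUMP_IF_FALSE → pop True; no jump. Stack: []
LOAD_FAST_LOAD_FAST a,c → push -4,-1. Stack: [-4, -1]
BINARY_OP + → -4 + -1 = -5. Stack: [-5]
STORE_FAST s → s=-5. Stack: []
LOAD_CONST → push 3. Stack: [3]
LOAD_FAST a → push -4. Stack: [3, -4]
BINARY_OP - → 3 - -4 = 7. Stack: [7]
STORE_FAST v → v=7. Stack: []
LOAD_FAST v → push 7. Stack: [7]
RETURN_VALUE → return 7.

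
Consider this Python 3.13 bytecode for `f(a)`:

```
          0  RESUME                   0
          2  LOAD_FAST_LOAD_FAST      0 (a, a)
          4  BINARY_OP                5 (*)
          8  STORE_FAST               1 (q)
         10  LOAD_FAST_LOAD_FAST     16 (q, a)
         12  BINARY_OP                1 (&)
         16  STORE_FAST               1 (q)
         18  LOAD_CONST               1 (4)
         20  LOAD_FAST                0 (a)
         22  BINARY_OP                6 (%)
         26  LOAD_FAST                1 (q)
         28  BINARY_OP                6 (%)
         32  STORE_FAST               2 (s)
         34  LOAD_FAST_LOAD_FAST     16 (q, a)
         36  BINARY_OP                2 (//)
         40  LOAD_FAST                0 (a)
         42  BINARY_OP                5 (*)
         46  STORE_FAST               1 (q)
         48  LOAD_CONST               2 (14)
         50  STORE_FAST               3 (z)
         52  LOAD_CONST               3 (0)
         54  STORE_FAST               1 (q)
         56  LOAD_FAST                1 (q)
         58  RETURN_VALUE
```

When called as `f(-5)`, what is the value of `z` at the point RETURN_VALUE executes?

LOAD_FAST_LOAD_FAST a,a → push -5,-5. Stack: [-5, -5]
BINARY_OP * → -5 * -5 = 25. Stack: [25]
STORE_FAST q → q=25. Stack: []
LOAD_FAST_LOAD_FAST q,a → push 25,-5. Stack: [25, -5]
BINARY_OP & → 25 & -5 = 25. Stack: [25]
STORE_FAST q → q=25. Stack: []
LOAD_CONST → push 4. Stack: [4]
LOAD_FAST a → push -5. Stack: [4, -5]
BINARY_OP % → 4 % -5 = -1. Stack: [-1]
LOAD_FAST q → push 25. Stack: [-1, 25]
BINARY_OP % → -1 % 25 = 24. Stack: [24]
STORE_FAST s → s=24. Stack: []
LOAD_FAST_LOAD_FAST q,a → push 25,-5. Stack: [25, -5]
BINARY_OP // → 25 // -5 = -5. Stack: [-5]
LOAD_FAST a → push -5. Stack: [-5, -5]
BINARY_OP * → -5 * -5 = 25. Stack: [25]
STORE_FAST q → q=25. Stack: []
LOAD_CONST → push 14. Stack: [14]
STORE_FAST z → z=14. Stack: []
LOAD_CONST → push 0. Stack: [0]
STORE_FAST q → q=0. Stack: []
LOAD_FAST q → push 0. Stack: [0]
RETURN_VALUE → return 0.

14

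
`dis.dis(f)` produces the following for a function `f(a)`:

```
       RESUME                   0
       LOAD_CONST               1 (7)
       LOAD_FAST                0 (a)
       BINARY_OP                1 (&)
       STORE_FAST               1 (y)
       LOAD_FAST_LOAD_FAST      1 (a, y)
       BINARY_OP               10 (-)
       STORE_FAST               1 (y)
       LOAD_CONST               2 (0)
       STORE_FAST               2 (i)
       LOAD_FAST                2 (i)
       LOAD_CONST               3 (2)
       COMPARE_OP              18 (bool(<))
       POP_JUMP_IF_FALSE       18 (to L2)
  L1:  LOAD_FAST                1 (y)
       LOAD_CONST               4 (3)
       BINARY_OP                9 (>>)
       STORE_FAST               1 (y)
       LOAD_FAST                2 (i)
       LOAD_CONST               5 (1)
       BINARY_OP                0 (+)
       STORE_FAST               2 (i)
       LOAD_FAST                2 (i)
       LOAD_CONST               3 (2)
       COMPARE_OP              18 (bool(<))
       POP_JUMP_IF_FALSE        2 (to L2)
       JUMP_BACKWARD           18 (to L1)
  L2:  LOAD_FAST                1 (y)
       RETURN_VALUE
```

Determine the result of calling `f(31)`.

LOAD_CONST → push 7. Stack: [7]
LOAD_FAST a → push 31. Stack: [7, 31]
BINARY_OP & → 7 & 31 = 7. Stack: [7]
STORE_FAST y → y=7. Stack: []
LOAD_FAST_LOAD_FAST a,y → push 31,7. Stack: [31, 7]
BINARY_OP - → 31 - 7 = 24. Stack: [24]
STORE_FAST y → y=24. Stack: []
LOAD_CONST → push 0. Stack: [0]
STORE_FAST i → i=0. Stack: []
LOAD_FAST i → push 0. Stack: [0]
LOAD_CONST → push 2. Stack: [0, 2]
COMPARE_OP bool(<) → 0 vs 2 = True. Stack: [True]
POP_JUMP_IF_FALSE → pop True; no jump. Stack: []
LOAD_FAST y → push 24. Stack: [24]
LOAD_CONST → push 3. Stack: [24, 3]
BINARY_OP >> → 24 >> 3 = 3. Stack: [3]
STORE_FAST y → y=3. Stack: []
LOAD_FAST i → push 0. Stack: [0]
LOAD_CONST → push 1. Stack: [0, 1]
BINARY_OP + → 0 + 1 = 1. Stack: [1]
STORE_FAST i → i=1. Stack: []
LOAD_FAST i → push 1. Stack: [1]
LOAD_CONST → push 2. Stack: [1, 2]
COMPARE_OP bool(<) → 1 vs 2 = True. Stack: [True]
POP_JUMP_IF_FALSE → pop True; no jump. Stack: []
LOAD_FAST y → push 3. Stack: [3]
LOAD_CONST → push 3. Stack: [3, 3]
BINARY_OP >> → 3 >> 3 = 0. Stack: [0]
STORE_FAST y → y=0. Stack: []
LOAD_FAST i → push 1. Stack: [1]
LOAD_CONST → push 1. Stack: [1, 1]
BINARY_OP + → 1 + 1 = 2. Stack: [2]
STORE_FAST i → i=2. Stack: []
LOAD_FAST i → push 2. Stack: [2]
LOAD_CONST → push 2. Stack: [2, 2]
COMPARE_OP bool(<) → 2 vs 2 = False. Stack: [False]
POP_JUMP_IF_FALSE → pop False; jump. Stack: []
LOAD_FAST y → push 0. Stack: [0]
RETURN_VALUE → return 0.

0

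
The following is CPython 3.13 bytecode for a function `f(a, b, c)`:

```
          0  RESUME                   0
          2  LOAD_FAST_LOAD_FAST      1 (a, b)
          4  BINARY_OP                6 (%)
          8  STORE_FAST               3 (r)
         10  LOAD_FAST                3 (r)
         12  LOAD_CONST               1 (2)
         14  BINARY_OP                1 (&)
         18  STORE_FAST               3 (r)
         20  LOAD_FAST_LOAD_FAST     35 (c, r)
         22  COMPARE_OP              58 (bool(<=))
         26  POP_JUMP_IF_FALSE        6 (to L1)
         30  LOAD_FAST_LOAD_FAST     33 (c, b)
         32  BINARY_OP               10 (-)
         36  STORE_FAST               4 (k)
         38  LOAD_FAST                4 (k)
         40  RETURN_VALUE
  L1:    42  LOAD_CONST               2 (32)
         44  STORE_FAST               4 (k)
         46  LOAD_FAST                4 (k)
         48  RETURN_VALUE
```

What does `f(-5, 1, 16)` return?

LOAD_FAST_LOAD_FAST a,b → push -5,1. Stack: [-5, 1]
BINARY_OP % → -5 % 1 = 0. Stack: [0]
STORE_FAST r → r=0. Stack: []
LOAD_FAST r → push 0. Stack: [0]
LOAD_CONST → push 2. Stack: [0, 2]
BINARY_OP & → 0 & 2 = 0. Stack: [0]
STORE_FAST r → r=0. Stack: []
LOAD_FAST_LOAD_FAST c,r → push 16,0. Stack: [16, 0]
COMPARE_OP bool(<=) → 16 vs 0 = False. Stack: [False]
POP_JUMP_IF_FALSE → pop False; jump. Stack: []
LOAD_CONST → push 32. Stack: [32]
STORE_FAST k → k=32. Stack: []
LOAD_FAST k → push 32. Stack: [32]
RETURN_VALUE → return 32.

32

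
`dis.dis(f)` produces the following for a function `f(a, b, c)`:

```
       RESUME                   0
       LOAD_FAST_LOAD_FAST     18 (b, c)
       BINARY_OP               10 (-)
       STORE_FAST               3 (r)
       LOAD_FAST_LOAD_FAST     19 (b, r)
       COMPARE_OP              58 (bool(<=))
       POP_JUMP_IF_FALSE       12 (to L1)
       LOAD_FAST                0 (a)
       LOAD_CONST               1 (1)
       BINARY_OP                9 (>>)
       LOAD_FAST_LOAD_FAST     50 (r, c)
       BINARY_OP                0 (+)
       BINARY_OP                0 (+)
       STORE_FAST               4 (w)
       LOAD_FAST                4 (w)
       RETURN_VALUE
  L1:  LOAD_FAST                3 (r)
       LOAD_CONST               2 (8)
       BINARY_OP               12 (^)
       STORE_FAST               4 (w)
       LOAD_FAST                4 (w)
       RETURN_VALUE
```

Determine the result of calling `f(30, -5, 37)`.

-34

LOAD_FAST_LOAD_FAST b,c → push -5,37. Stack: [-5, 37]
BINARY_OP - → -5 - 37 = -42. Stack: [-42]
STORE_FAST r → r=-42. Stack: []
LOAD_FAST_LOAD_FAST b,r → push -5,-42. Stack: [-5, -42]
COMPARE_OP bool(<=) → -5 vs -42 = False. Stack: [False]
POP_JUMP_IF_FALSE → pop False; jump. Stack: []
LOAD_FAST r → push -42. Stack: [-42]
LOAD_CONST → push 8. Stack: [-42, 8]
BINARY_OP ^ → -42 ^ 8 = -34. Stack: [-34]
STORE_FAST w → w=-34. Stack: []
LOAD_FAST w → push -34. Stack: [-34]
RETURN_VALUE → return -34.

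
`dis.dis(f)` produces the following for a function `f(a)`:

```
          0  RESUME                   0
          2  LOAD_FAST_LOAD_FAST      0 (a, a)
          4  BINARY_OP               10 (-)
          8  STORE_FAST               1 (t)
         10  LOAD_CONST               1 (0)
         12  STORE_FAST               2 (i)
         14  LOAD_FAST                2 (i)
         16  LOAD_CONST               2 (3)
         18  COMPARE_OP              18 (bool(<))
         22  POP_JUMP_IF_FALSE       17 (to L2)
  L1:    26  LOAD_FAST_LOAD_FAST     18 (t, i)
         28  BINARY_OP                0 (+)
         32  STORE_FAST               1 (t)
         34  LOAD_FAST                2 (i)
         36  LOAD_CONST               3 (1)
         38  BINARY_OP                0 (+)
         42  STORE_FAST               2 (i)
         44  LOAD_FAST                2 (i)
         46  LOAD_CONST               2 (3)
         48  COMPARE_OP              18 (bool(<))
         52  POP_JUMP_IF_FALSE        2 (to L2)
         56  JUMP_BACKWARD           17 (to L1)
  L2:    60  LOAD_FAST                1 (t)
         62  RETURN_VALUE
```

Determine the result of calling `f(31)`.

LOAD_FAST_LOAD_FAST a,a → push 31,31. Stack: [31, 31]
BINARY_OP - → 31 - 31 = 0. Stack: [0]
STORE_FAST t → t=0. Stack: []
LOAD_CONST → push 0. Stack: [0]
STORE_FAST i → i=0. Stack: []
LOAD_FAST i → push 0. Stack: [0]
LOAD_CONST → push 3. Stack: [0, 3]
COMPARE_OP bool(<) → 0 vs 3 = True. Stack: [True]
POP_JUMP_IF_FALSE → pop True; no jump. Stack: []
LOAD_FAST_LOAD_FAST t,i → push 0,0. Stack: [0, 0]
BINARY_OP + → 0 + 0 = 0. Stack: [0]
STORE_FAST t → t=0. Stack: []
LOAD_FAST i → push 0. Stack: [0]
LOAD_CONST → push 1. Stack: [0, 1]
BINARY_OP + → 0 + 1 = 1. Stack: [1]
STORE_FAST i → i=1. Stack: []
LOAD_FAST i → push 1. Stack: [1]
LOAD_CONST → push 3. Stack: [1, 3]
COMPARE_OP bool(<) → 1 vs 3 = True. Stack: [True]
POP_JUMP_IF_FALSE → pop True; no jump. Stack: []
LOAD_FAST_LOAD_FAST t,i → push 0,1. Stack: [0, 1]
BINARY_OP + → 0 + 1 = 1. Stack: [1]
STORE_FAST t → t=1. Stack: []
LOAD_FAST i → push 1. Stack: [1]
LOAD_CONST → push 1. Stack: [1, 1]
BINARY_OP + → 1 + 1 = 2. Stack: [2]
STORE_FAST i → i=2. Stack: []
LOAD_FAST i → push 2. Stack: [2]
LOAD_CONST → push 3. Stack: [2, 3]
COMPARE_OP bool(<) → 2 vs 3 = True. Stack: [True]
POP_JUMP_IF_FALSE → pop True; no jump. Stack: []
LOAD_FAST_LOAD_FAST t,i → push 1,2. Stack: [1, 2]
BINARY_OP + → 1 + 2 = 3. Stack: [3]
STORE_FAST t → t=3. Stack: []
LOAD_FAST i → push 2. Stack: [2]
LOAD_CONST → push 1. Stack: [2, 1]
BINARY_OP + → 2 + 1 = 3. Stack: [3]
STORE_FAST i → i=3. Stack: []
LOAD_FAST i → push 3. Stack: [3]
LOAD_CONST → push 3. Stack: [3, 3]
COMPARE_OP bool(<) → 3 vs 3 = False. Stack: [False]
POP_JUMP_IF_FALSE → pop False; jump. Stack: []
LOAD_FAST t → push 3. Stack: [3]
RETURN_VALUE → return 3.

3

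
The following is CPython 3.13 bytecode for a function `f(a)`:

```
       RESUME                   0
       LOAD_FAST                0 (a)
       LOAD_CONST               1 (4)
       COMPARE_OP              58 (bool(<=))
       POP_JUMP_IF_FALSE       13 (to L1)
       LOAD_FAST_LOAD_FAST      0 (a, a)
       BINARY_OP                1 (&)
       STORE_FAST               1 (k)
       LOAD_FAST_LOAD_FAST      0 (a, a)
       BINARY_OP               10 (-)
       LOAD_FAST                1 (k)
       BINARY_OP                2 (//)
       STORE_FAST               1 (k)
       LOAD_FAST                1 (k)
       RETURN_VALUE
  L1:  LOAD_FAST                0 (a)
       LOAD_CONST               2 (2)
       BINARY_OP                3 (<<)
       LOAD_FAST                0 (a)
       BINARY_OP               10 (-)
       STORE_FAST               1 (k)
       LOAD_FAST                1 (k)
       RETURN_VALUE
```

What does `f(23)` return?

69

LOAD_FAST a → push 23. Stack: [23]
LOAD_CONST → push 4. Stack: [23, 4]
COMPARE_OP bool(<=) → 23 vs 4 = False. Stack: [False]
POP_JUMP_IF_FALSE → pop False; jump. Stack: []
LOAD_FAST a → push 23. Stack: [23]
LOAD_CONST → push 2. Stack: [23, 2]
BINARY_OP << → 23 << 2 = 92. Stack: [92]
LOAD_FAST a → push 23. Stack: [92, 23]
BINARY_OP - → 92 - 23 = 69. Stack: [69]
STORE_FAST k → k=69. Stack: []
LOAD_FAST k → push 69. Stack: [69]
RETURN_VALUE → return 69.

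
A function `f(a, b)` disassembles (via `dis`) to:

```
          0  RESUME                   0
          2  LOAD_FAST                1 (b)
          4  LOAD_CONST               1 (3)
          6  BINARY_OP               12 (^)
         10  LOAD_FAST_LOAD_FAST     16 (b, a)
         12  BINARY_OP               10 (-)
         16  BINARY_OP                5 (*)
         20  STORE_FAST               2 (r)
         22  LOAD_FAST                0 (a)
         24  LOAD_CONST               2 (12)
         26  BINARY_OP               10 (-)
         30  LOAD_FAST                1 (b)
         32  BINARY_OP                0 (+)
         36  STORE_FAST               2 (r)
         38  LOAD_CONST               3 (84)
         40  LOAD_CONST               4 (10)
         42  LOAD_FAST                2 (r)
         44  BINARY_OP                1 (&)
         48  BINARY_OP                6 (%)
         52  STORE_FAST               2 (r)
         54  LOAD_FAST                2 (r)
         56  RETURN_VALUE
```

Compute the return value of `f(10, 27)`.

4

LOAD_FAST b → push 27. Stack: [27]
LOAD_CONST → push 3. Stack: [27, 3]
BINARY_OP ^ → 27 ^ 3 = 24. Stack: [24]
LOAD_FAST_LOAD_FAST b,a → push 27,10. Stack: [24, 27, 10]
BINARY_OP - → 27 - 10 = 17. Stack: [24, 17]
BINARY_OP * → 24 * 17 = 408. Stack: [408]
STORE_FAST r → r=408. Stack: []
LOAD_FAST a → push 10. Stack: [10]
LOAD_CONST → push 12. Stack: [10, 12]
BINARY_OP - → 10 - 12 = -2. Stack: [-2]
LOAD_FAST b → push 27. Stack: [-2, 27]
BINARY_OP + → -2 + 27 = 25. Stack: [25]
STORE_FAST r → r=25. Stack: []
LOAD_CONST → push 84. Stack: [84]
LOAD_CONST → push 10. Stack: [84, 10]
LOAD_FAST r → push 25. Stack: [84, 10, 25]
BINARY_OP & → 10 & 25 = 8. Stack: [84, 8]
BINARY_OP % → 84 % 8 = 4. Stack: [4]
STORE_FAST r → r=4. Stack: []
LOAD_FAST r → push 4. Stack: [4]
RETURN_VALUE → return 4.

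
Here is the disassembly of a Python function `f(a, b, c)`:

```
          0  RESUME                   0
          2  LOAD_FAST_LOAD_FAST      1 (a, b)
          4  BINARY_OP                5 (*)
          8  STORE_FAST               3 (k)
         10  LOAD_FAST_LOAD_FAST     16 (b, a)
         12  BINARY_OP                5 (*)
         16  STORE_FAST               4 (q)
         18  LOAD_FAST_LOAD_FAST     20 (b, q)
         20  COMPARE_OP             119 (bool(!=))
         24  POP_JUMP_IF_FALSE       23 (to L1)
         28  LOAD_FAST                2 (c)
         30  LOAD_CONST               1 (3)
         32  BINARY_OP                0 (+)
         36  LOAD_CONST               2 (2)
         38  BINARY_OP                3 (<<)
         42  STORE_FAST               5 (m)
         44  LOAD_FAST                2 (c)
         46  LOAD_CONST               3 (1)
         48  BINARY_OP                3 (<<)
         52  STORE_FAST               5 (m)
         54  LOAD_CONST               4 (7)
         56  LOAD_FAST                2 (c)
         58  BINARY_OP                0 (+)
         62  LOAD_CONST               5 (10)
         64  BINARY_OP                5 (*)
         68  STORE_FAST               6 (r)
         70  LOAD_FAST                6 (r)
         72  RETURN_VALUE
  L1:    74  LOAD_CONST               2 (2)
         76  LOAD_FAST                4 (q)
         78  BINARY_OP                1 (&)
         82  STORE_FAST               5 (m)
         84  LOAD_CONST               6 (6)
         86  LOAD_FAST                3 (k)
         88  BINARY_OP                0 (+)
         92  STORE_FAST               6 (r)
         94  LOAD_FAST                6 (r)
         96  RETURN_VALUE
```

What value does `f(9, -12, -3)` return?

LOAD_FAST_LOAD_FAST a,b → push 9,-12. Stack: [9, -12]
BINARY_OP * → 9 * -12 = -108. Stack: [-108]
STORE_FAST k → k=-108. Stack: []
LOAD_FAST_LOAD_FAST b,a → push -12,9. Stack: [-12, 9]
BINARY_OP * → -12 * 9 = -108. Stack: [-108]
STORE_FAST q → q=-108. Stack: []
LOAD_FAST_LOAD_FAST b,q → push -12,-108. Stack: [-12, -108]
COMPARE_OP bool(!=) → -12 vs -108 = True. Stack: [True]
POP_JUMP_IF_FALSE → pop True; no jump. Stack: []
LOAD_FAST c → push -3. Stack: [-3]
LOAD_CONST → push 3. Stack: [-3, 3]
BINARY_OP + → -3 + 3 = 0. Stack: [0]
LOAD_CONST → push 2. Stack: [0, 2]
BINARY_OP << → 0 << 2 = 0. Stack: [0]
STORE_FAST m → m=0. Stack: []
LOAD_FAST c → push -3. Stack: [-3]
LOAD_CONST → push 1. Stack: [-3, 1]
BINARY_OP << → -3 << 1 = -6. Stack: [-6]
STORE_FAST m → m=-6. Stack: []
LOAD_CONST → push 7. Stack: [7]
LOAD_FAST c → push -3. Stack: [7, -3]
BINARY_OP + → 7 + -3 = 4. Stack: [4]
LOAD_CONST → push 10. Stack: [4, 10]
BINARY_OP * → 4 * 10 = 40. Stack: [40]
STORE_FAST r → r=40. Stack: []
LOAD_FAST r → push 40. Stack: [40]
RETURN_VALUE → return 40.

40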